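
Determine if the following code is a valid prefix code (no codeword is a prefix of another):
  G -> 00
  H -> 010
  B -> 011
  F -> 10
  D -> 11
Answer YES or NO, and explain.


Checking each pair (does one codeword prefix another?):
  G='00' vs H='010': no prefix
  G='00' vs B='011': no prefix
  G='00' vs F='10': no prefix
  G='00' vs D='11': no prefix
  H='010' vs G='00': no prefix
  H='010' vs B='011': no prefix
  H='010' vs F='10': no prefix
  H='010' vs D='11': no prefix
  B='011' vs G='00': no prefix
  B='011' vs H='010': no prefix
  B='011' vs F='10': no prefix
  B='011' vs D='11': no prefix
  F='10' vs G='00': no prefix
  F='10' vs H='010': no prefix
  F='10' vs B='011': no prefix
  F='10' vs D='11': no prefix
  D='11' vs G='00': no prefix
  D='11' vs H='010': no prefix
  D='11' vs B='011': no prefix
  D='11' vs F='10': no prefix
No violation found over all pairs.

YES -- this is a valid prefix code. No codeword is a prefix of any other codeword.


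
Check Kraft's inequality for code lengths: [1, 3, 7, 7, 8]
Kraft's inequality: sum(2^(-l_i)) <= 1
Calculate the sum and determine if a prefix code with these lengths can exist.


Sum = 2^(-1) + 2^(-3) + 2^(-7) + 2^(-7) + 2^(-8)
    = 0.5 + 0.125 + 0.0078125 + 0.0078125 + 0.00390625
    = 165/256 = 0.64453125
Since 0.64453125 <= 1, Kraft's inequality IS satisfied.
A prefix code with these lengths CAN exist.

Kraft sum = 0.64453125. Satisfied.


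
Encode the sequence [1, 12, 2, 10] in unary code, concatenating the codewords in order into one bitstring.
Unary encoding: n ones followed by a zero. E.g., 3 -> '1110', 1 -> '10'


Encode each number as n ones followed by a terminating 0:
  1 -> 10 (2 bits)
  12 -> 1111111111110 (13 bits)
  2 -> 110 (3 bits)
  10 -> 11111111110 (11 bits)
Total length = 2 + 13 + 3 + 11 = 29 bits.

Unary([1, 12, 2, 10]) = 10111111111111011011111111110 (29 bits)


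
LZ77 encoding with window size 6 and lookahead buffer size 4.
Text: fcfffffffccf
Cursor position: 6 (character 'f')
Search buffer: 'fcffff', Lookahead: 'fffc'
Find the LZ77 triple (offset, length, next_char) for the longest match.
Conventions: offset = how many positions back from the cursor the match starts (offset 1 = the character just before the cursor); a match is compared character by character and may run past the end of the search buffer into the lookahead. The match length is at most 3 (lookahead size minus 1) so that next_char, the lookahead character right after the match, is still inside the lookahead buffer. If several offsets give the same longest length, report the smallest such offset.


Try each offset into the search buffer:
  offset=1 (pos 5, char 'f'): match length 3
  offset=2 (pos 4, char 'f'): match length 3
  offset=3 (pos 3, char 'f'): match length 3
  offset=4 (pos 2, char 'f'): match length 3
  offset=5 (pos 1, char 'c'): match length 0
  offset=6 (pos 0, char 'f'): match length 1
Longest match has length 3, found at offsets 1, 2, 3, 4; take the smallest, offset 1.
next_char = character at position 6 + 3 = 9 -> 'c'

Best match: offset=1, length=3 (matching 'fff' starting at position 5)
LZ77 triple: (1, 3, 'c')


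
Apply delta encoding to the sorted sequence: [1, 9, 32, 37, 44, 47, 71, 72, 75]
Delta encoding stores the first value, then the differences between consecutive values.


First value: 1
Deltas:
  9 - 1 = 8
  32 - 9 = 23
  37 - 32 = 5
  44 - 37 = 7
  47 - 44 = 3
  71 - 47 = 24
  72 - 71 = 1
  75 - 72 = 3


Delta encoded: [1, 8, 23, 5, 7, 3, 24, 1, 3]


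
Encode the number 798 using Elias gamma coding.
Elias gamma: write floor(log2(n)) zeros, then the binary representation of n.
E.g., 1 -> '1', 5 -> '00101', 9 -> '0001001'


num_bits = floor(log2(798)) + 1 = 10
leading_zeros = num_bits - 1 = 9
binary(798) = 1100011110

Elias gamma(798) = '000000000' + '1100011110' = 0000000001100011110 (19 bits)


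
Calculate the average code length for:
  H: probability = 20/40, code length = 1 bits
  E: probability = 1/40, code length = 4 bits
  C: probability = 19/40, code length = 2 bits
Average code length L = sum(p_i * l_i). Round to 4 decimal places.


Weighted contributions p_i * l_i:
  H: (20/40) * 1 = 20/40
  E: (1/40) * 4 = 4/40
  C: (19/40) * 2 = 38/40
Sum = (20 + 4 + 38)/40 = 62/40

L = 62/40 = 1.5500 bits/symbol


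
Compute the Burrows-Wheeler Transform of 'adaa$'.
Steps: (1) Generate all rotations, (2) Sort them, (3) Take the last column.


Rotations (sorted):
  0: $adaa -> last char: a
  1: a$ada -> last char: a
  2: aa$ad -> last char: d
  3: adaa$ -> last char: $
  4: daa$a -> last char: a


BWT = aad$a


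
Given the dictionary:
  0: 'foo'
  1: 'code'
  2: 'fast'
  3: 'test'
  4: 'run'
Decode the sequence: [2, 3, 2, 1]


Look up each index in the dictionary:
  2 -> 'fast'
  3 -> 'test'
  2 -> 'fast'
  1 -> 'code'

Decoded: "fast test fast code"


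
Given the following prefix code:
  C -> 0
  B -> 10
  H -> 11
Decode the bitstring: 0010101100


Decoding step by step:
Bits 0 -> C
Bits 0 -> C
Bits 10 -> B
Bits 10 -> B
Bits 11 -> H
Bits 0 -> C
Bits 0 -> C


Decoded message: CCBBHCC


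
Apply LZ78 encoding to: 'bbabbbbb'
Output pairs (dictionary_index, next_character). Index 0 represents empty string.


LZ78 encoding steps:
Dictionary: {0: ''}
Step 1: w='' (idx 0), next='b' -> output (0, 'b'), add 'b' as idx 1
Step 2: w='b' (idx 1), next='a' -> output (1, 'a'), add 'ba' as idx 2
Step 3: w='b' (idx 1), next='b' -> output (1, 'b'), add 'bb' as idx 3
Step 4: w='bb' (idx 3), next='b' -> output (3, 'b'), add 'bbb' as idx 4


Encoded: [(0, 'b'), (1, 'a'), (1, 'b'), (3, 'b')]


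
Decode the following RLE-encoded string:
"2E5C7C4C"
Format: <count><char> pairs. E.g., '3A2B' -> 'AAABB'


Expanding each <count><char> pair:
  2E -> 'EE'
  5C -> 'CCCCC'
  7C -> 'CCCCCCC'
  4C -> 'CCCC'

Decoded = EECCCCCCCCCCCCCCCC


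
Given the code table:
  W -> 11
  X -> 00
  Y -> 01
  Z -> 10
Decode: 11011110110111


Decoding:
11 -> W
01 -> Y
11 -> W
10 -> Z
11 -> W
01 -> Y
11 -> W


Result: WYWZWYW


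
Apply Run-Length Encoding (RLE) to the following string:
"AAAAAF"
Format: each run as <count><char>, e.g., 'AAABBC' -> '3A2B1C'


Scanning runs left to right:
  i=0: run of 'A' x 5 -> '5A'
  i=5: run of 'F' x 1 -> '1F'

RLE = 5A1F


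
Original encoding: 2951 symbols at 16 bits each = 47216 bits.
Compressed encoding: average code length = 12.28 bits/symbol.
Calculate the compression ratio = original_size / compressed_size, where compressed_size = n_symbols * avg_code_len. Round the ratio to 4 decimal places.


original_size = n_symbols * orig_bits = 2951 * 16 = 47216 bits
compressed_size = n_symbols * avg_code_len = 2951 * 12.28 = 36238.28 bits
ratio = original_size / compressed_size = 47216 / 36238.28 = 1.3029

Compression ratio = 1.3029


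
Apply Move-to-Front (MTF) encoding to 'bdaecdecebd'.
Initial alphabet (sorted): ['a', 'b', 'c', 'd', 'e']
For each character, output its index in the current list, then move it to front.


MTF encoding:
'b': index 1 in ['a', 'b', 'c', 'd', 'e'] -> ['b', 'a', 'c', 'd', 'e']
'd': index 3 in ['b', 'a', 'c', 'd', 'e'] -> ['d', 'b', 'a', 'c', 'e']
'a': index 2 in ['d', 'b', 'a', 'c', 'e'] -> ['a', 'd', 'b', 'c', 'e']
'e': index 4 in ['a', 'd', 'b', 'c', 'e'] -> ['e', 'a', 'd', 'b', 'c']
'c': index 4 in ['e', 'a', 'd', 'b', 'c'] -> ['c', 'e', 'a', 'd', 'b']
'd': index 3 in ['c', 'e', 'a', 'd', 'b'] -> ['d', 'c', 'e', 'a', 'b']
'e': index 2 in ['d', 'c', 'e', 'a', 'b'] -> ['e', 'd', 'c', 'a', 'b']
'c': index 2 in ['e', 'd', 'c', 'a', 'b'] -> ['c', 'e', 'd', 'a', 'b']
'e': index 1 in ['c', 'e', 'd', 'a', 'b'] -> ['e', 'c', 'd', 'a', 'b']
'b': index 4 in ['e', 'c', 'd', 'a', 'b'] -> ['b', 'e', 'c', 'd', 'a']
'd': index 3 in ['b', 'e', 'c', 'd', 'a'] -> ['d', 'b', 'e', 'c', 'a']


Output: [1, 3, 2, 4, 4, 3, 2, 2, 1, 4, 3]


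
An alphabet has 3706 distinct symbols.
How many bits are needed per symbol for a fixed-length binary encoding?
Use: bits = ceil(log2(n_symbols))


log2(3706) = 11.8556
Bracket: 2^11 = 2048 < 3706 <= 2^12 = 4096
So ceil(log2(3706)) = 12

bits = ceil(log2(3706)) = ceil(11.8556) = 12 bits


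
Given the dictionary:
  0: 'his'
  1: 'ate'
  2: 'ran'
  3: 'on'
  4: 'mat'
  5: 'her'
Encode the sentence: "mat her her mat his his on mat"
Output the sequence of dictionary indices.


Look up each word in the dictionary:
  'mat' -> 4
  'her' -> 5
  'her' -> 5
  'mat' -> 4
  'his' -> 0
  'his' -> 0
  'on' -> 3
  'mat' -> 4

Encoded: [4, 5, 5, 4, 0, 0, 3, 4]


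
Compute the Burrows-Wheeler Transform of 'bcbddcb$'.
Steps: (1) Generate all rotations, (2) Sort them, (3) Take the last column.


Rotations (sorted):
  0: $bcbddcb -> last char: b
  1: b$bcbddc -> last char: c
  2: bcbddcb$ -> last char: $
  3: bddcb$bc -> last char: c
  4: cb$bcbdd -> last char: d
  5: cbddcb$b -> last char: b
  6: dcb$bcbd -> last char: d
  7: ddcb$bcb -> last char: b


BWT = bc$cdbdb


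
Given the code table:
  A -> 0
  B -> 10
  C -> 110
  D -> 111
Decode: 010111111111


Decoding:
0 -> A
10 -> B
111 -> D
111 -> D
111 -> D


Result: ABDDD


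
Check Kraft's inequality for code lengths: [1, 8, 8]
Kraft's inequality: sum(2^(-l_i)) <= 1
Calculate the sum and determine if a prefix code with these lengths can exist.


Sum = 2^(-1) + 2^(-8) + 2^(-8)
    = 0.5 + 0.00390625 + 0.00390625
    = 130/256 = 0.5078125
Since 0.5078125 <= 1, Kraft's inequality IS satisfied.
A prefix code with these lengths CAN exist.

Kraft sum = 0.5078125. Satisfied.


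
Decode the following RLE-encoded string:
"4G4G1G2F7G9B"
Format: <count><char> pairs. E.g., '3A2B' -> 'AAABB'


Expanding each <count><char> pair:
  4G -> 'GGGG'
  4G -> 'GGGG'
  1G -> 'G'
  2F -> 'FF'
  7G -> 'GGGGGGG'
  9B -> 'BBBBBBBBB'

Decoded = GGGGGGGGGFFGGGGGGGBBBBBBBBB


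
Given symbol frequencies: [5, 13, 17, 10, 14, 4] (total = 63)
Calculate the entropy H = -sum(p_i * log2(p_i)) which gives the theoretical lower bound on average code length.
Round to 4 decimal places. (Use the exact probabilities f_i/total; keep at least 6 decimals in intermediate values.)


Per-symbol terms -p_i * log2(p_i) with p_i = f_i/63:
  p = 5/63 = 0.079365: log2(p) = -3.655352, -p*log2(p) = 0.290107
  p = 13/63 = 0.206349: log2(p) = -2.276840, -p*log2(p) = 0.469824
  p = 17/63 = 0.269841: log2(p) = -1.889817, -p*log2(p) = 0.509951
  p = 10/63 = 0.158730: log2(p) = -2.655352, -p*log2(p) = 0.421484
  p = 14/63 = 0.222222: log2(p) = -2.169925, -p*log2(p) = 0.482206
  p = 4/63 = 0.063492: log2(p) = -3.977280, -p*log2(p) = 0.252526
H = 0.290107 + 0.469824 + 0.509951 + 0.421484 + 0.482206 + 0.252526 = 2.426098

H = 2.4261 bits/symbol


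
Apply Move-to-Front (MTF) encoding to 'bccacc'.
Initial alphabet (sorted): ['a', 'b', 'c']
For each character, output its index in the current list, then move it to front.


MTF encoding:
'b': index 1 in ['a', 'b', 'c'] -> ['b', 'a', 'c']
'c': index 2 in ['b', 'a', 'c'] -> ['c', 'b', 'a']
'c': index 0 in ['c', 'b', 'a'] -> ['c', 'b', 'a']
'a': index 2 in ['c', 'b', 'a'] -> ['a', 'c', 'b']
'c': index 1 in ['a', 'c', 'b'] -> ['c', 'a', 'b']
'c': index 0 in ['c', 'a', 'b'] -> ['c', 'a', 'b']


Output: [1, 2, 0, 2, 1, 0]


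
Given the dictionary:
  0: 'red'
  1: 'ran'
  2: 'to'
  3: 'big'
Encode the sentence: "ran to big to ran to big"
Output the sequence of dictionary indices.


Look up each word in the dictionary:
  'ran' -> 1
  'to' -> 2
  'big' -> 3
  'to' -> 2
  'ran' -> 1
  'to' -> 2
  'big' -> 3

Encoded: [1, 2, 3, 2, 1, 2, 3]


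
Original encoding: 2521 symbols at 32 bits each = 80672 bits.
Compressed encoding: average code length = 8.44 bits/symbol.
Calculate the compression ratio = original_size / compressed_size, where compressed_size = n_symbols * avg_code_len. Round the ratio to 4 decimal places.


original_size = n_symbols * orig_bits = 2521 * 32 = 80672 bits
compressed_size = n_symbols * avg_code_len = 2521 * 8.44 = 21277.24 bits
ratio = original_size / compressed_size = 80672 / 21277.24 = 3.7915

Compression ratio = 3.7915


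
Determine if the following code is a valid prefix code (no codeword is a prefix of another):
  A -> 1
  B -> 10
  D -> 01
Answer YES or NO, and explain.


Checking each pair (does one codeword prefix another?):
  A='1' vs B='10': prefix -- VIOLATION

NO -- this is NOT a valid prefix code. A (1) is a prefix of B (10).


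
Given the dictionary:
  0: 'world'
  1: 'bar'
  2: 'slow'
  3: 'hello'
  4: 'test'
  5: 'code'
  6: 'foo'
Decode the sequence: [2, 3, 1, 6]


Look up each index in the dictionary:
  2 -> 'slow'
  3 -> 'hello'
  1 -> 'bar'
  6 -> 'foo'

Decoded: "slow hello bar foo"


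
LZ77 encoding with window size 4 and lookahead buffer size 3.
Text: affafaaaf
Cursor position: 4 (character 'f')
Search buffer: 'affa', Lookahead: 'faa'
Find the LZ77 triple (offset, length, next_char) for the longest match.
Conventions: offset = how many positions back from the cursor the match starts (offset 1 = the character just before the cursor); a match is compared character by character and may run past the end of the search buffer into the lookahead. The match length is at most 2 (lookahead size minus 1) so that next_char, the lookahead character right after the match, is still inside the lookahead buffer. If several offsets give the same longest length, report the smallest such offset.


Try each offset into the search buffer:
  offset=1 (pos 3, char 'a'): match length 0
  offset=2 (pos 2, char 'f'): match length 2
  offset=3 (pos 1, char 'f'): match length 1
  offset=4 (pos 0, char 'a'): match length 0
Longest match has length 2 at offset 2.
next_char = character at position 4 + 2 = 6 -> 'a'

Best match: offset=2, length=2 (matching 'fa' starting at position 2)
LZ77 triple: (2, 2, 'a')


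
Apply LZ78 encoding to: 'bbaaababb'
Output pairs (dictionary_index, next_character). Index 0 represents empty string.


LZ78 encoding steps:
Dictionary: {0: ''}
Step 1: w='' (idx 0), next='b' -> output (0, 'b'), add 'b' as idx 1
Step 2: w='b' (idx 1), next='a' -> output (1, 'a'), add 'ba' as idx 2
Step 3: w='' (idx 0), next='a' -> output (0, 'a'), add 'a' as idx 3
Step 4: w='a' (idx 3), next='b' -> output (3, 'b'), add 'ab' as idx 4
Step 5: w='ab' (idx 4), next='b' -> output (4, 'b'), add 'abb' as idx 5


Encoded: [(0, 'b'), (1, 'a'), (0, 'a'), (3, 'b'), (4, 'b')]


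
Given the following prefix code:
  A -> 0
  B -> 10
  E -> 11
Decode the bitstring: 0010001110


Decoding step by step:
Bits 0 -> A
Bits 0 -> A
Bits 10 -> B
Bits 0 -> A
Bits 0 -> A
Bits 11 -> E
Bits 10 -> B


Decoded message: AABAAEB


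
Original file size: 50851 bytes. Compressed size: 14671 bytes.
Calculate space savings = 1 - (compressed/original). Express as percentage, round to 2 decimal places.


ratio = compressed/original = 14671/50851 = 0.28851
savings = 1 - ratio = 1 - 0.28851 = 0.71149
as a percentage: 0.71149 * 100 = 71.15%

Space savings = 1 - 14671/50851 = 71.15%


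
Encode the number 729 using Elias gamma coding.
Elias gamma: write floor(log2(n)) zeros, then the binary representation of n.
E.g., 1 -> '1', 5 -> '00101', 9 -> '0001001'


num_bits = floor(log2(729)) + 1 = 10
leading_zeros = num_bits - 1 = 9
binary(729) = 1011011001

Elias gamma(729) = '000000000' + '1011011001' = 0000000001011011001 (19 bits)


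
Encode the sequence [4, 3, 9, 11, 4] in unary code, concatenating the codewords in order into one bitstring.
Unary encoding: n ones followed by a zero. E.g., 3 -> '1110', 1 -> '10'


Encode each number as n ones followed by a terminating 0:
  4 -> 11110 (5 bits)
  3 -> 1110 (4 bits)
  9 -> 1111111110 (10 bits)
  11 -> 111111111110 (12 bits)
  4 -> 11110 (5 bits)
Total length = 5 + 4 + 10 + 12 + 5 = 36 bits.

Unary([4, 3, 9, 11, 4]) = 111101110111111111011111111111011110 (36 bits)


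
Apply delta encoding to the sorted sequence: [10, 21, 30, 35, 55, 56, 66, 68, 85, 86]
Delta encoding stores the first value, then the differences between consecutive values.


First value: 10
Deltas:
  21 - 10 = 11
  30 - 21 = 9
  35 - 30 = 5
  55 - 35 = 20
  56 - 55 = 1
  66 - 56 = 10
  68 - 66 = 2
  85 - 68 = 17
  86 - 85 = 1


Delta encoded: [10, 11, 9, 5, 20, 1, 10, 2, 17, 1]


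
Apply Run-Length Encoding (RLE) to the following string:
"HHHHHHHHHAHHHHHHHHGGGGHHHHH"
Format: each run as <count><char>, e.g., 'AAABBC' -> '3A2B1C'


Scanning runs left to right:
  i=0: run of 'H' x 9 -> '9H'
  i=9: run of 'A' x 1 -> '1A'
  i=10: run of 'H' x 8 -> '8H'
  i=18: run of 'G' x 4 -> '4G'
  i=22: run of 'H' x 5 -> '5H'

RLE = 9H1A8H4G5H


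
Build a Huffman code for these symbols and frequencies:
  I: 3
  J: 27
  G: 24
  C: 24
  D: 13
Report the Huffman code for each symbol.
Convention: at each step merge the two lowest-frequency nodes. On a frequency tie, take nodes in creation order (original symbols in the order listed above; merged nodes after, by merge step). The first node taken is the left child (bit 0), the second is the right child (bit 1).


Huffman tree construction:
Step 1: Merge I(3) + D(13) = 16
Step 2: Merge (I+D)(16) + G(24) = 40
Step 3: Merge C(24) + J(27) = 51
Step 4: Merge ((I+D)+G)(40) + (C+J)(51) = 91
Read each symbol's code off the tree from the root (left child = 0, right child = 1).

Codes:
  I: 000 (length 3)
  J: 11 (length 2)
  G: 01 (length 2)
  C: 10 (length 2)
  D: 001 (length 3)
Average code length: 198/91 = 2.1758 bits/symbol


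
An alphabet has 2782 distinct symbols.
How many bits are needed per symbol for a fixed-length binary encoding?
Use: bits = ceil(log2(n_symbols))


log2(2782) = 11.4419
Bracket: 2^11 = 2048 < 2782 <= 2^12 = 4096
So ceil(log2(2782)) = 12

bits = ceil(log2(2782)) = ceil(11.4419) = 12 bits


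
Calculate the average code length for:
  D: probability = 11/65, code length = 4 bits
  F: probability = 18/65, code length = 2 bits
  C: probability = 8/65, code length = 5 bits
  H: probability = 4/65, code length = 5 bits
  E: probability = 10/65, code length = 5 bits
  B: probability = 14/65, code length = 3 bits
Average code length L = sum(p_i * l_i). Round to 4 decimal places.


Weighted contributions p_i * l_i:
  D: (11/65) * 4 = 44/65
  F: (18/65) * 2 = 36/65
  C: (8/65) * 5 = 40/65
  H: (4/65) * 5 = 20/65
  E: (10/65) * 5 = 50/65
  B: (14/65) * 3 = 42/65
Sum = (44 + 36 + 40 + 20 + 50 + 42)/65 = 232/65

L = 232/65 = 3.5692 bits/symbol


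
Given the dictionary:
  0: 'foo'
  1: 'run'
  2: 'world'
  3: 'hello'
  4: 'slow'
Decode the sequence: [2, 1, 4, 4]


Look up each index in the dictionary:
  2 -> 'world'
  1 -> 'run'
  4 -> 'slow'
  4 -> 'slow'

Decoded: "world run slow slow"


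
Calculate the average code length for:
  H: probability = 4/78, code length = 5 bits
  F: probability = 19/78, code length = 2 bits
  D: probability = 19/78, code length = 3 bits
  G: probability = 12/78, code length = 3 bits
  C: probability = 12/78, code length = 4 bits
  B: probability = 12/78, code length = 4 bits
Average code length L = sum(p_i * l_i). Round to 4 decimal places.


Weighted contributions p_i * l_i:
  H: (4/78) * 5 = 20/78
  F: (19/78) * 2 = 38/78
  D: (19/78) * 3 = 57/78
  G: (12/78) * 3 = 36/78
  C: (12/78) * 4 = 48/78
  B: (12/78) * 4 = 48/78
Sum = (20 + 38 + 57 + 36 + 48 + 48)/78 = 247/78

L = 247/78 = 3.1667 bits/symbol


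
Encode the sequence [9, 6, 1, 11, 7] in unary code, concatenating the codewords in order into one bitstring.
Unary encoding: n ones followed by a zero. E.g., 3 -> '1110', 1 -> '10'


Encode each number as n ones followed by a terminating 0:
  9 -> 1111111110 (10 bits)
  6 -> 1111110 (7 bits)
  1 -> 10 (2 bits)
  11 -> 111111111110 (12 bits)
  7 -> 11111110 (8 bits)
Total length = 10 + 7 + 2 + 12 + 8 = 39 bits.

Unary([9, 6, 1, 11, 7]) = 111111111011111101011111111111011111110 (39 bits)


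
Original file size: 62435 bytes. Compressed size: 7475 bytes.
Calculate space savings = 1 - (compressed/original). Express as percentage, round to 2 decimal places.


ratio = compressed/original = 7475/62435 = 0.119725
savings = 1 - ratio = 1 - 0.119725 = 0.880275
as a percentage: 0.880275 * 100 = 88.03%

Space savings = 1 - 7475/62435 = 88.03%


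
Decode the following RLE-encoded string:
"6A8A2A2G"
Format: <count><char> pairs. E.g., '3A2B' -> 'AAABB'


Expanding each <count><char> pair:
  6A -> 'AAAAAA'
  8A -> 'AAAAAAAA'
  2A -> 'AA'
  2G -> 'GG'

Decoded = AAAAAAAAAAAAAAAAGG


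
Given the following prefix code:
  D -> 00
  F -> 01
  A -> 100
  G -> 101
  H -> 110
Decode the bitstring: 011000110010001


Decoding step by step:
Bits 01 -> F
Bits 100 -> A
Bits 01 -> F
Bits 100 -> A
Bits 100 -> A
Bits 01 -> F


Decoded message: FAFAAF


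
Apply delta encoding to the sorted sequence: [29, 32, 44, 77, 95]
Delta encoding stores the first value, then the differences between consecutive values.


First value: 29
Deltas:
  32 - 29 = 3
  44 - 32 = 12
  77 - 44 = 33
  95 - 77 = 18


Delta encoded: [29, 3, 12, 33, 18]


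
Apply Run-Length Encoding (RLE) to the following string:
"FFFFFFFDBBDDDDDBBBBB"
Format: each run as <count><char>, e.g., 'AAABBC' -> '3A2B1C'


Scanning runs left to right:
  i=0: run of 'F' x 7 -> '7F'
  i=7: run of 'D' x 1 -> '1D'
  i=8: run of 'B' x 2 -> '2B'
  i=10: run of 'D' x 5 -> '5D'
  i=15: run of 'B' x 5 -> '5B'

RLE = 7F1D2B5D5B


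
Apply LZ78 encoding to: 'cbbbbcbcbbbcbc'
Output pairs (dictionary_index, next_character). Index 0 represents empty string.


LZ78 encoding steps:
Dictionary: {0: ''}
Step 1: w='' (idx 0), next='c' -> output (0, 'c'), add 'c' as idx 1
Step 2: w='' (idx 0), next='b' -> output (0, 'b'), add 'b' as idx 2
Step 3: w='b' (idx 2), next='b' -> output (2, 'b'), add 'bb' as idx 3
Step 4: w='b' (idx 2), next='c' -> output (2, 'c'), add 'bc' as idx 4
Step 5: w='bc' (idx 4), next='b' -> output (4, 'b'), add 'bcb' as idx 5
Step 6: w='bb' (idx 3), next='c' -> output (3, 'c'), add 'bbc' as idx 6
Step 7: w='bc' (idx 4), end of input -> output (4, '')


Encoded: [(0, 'c'), (0, 'b'), (2, 'b'), (2, 'c'), (4, 'b'), (3, 'c'), (4, '')]


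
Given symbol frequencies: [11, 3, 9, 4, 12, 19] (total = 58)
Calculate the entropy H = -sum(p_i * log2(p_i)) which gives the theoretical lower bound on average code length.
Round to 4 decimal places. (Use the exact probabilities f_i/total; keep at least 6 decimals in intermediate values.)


Per-symbol terms -p_i * log2(p_i) with p_i = f_i/58:
  p = 11/58 = 0.189655: log2(p) = -2.398549, -p*log2(p) = 0.454897
  p = 3/58 = 0.051724: log2(p) = -4.273018, -p*log2(p) = 0.221018
  p = 9/58 = 0.155172: log2(p) = -2.688056, -p*log2(p) = 0.417112
  p = 4/58 = 0.068966: log2(p) = -3.857981, -p*log2(p) = 0.266068
  p = 12/58 = 0.206897: log2(p) = -2.273018, -p*log2(p) = 0.470280
  p = 19/58 = 0.327586: log2(p) = -1.610053, -p*log2(p) = 0.527431
H = 0.454897 + 0.221018 + 0.417112 + 0.266068 + 0.470280 + 0.527431 = 2.356806

H = 2.3568 bits/symbol


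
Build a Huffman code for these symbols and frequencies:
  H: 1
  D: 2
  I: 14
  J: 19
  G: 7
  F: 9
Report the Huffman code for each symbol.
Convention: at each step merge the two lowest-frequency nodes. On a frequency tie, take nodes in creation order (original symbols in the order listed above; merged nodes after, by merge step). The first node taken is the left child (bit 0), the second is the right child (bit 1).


Huffman tree construction:
Step 1: Merge H(1) + D(2) = 3
Step 2: Merge (H+D)(3) + G(7) = 10
Step 3: Merge F(9) + ((H+D)+G)(10) = 19
Step 4: Merge I(14) + J(19) = 33
Step 5: Merge (F+((H+D)+G))(19) + (I+J)(33) = 52
Read each symbol's code off the tree from the root (left child = 0, right child = 1).

Codes:
  H: 0100 (length 4)
  D: 0101 (length 4)
  I: 10 (length 2)
  J: 11 (length 2)
  G: 011 (length 3)
  F: 00 (length 2)
Average code length: 117/52 = 2.2500 bits/symbol


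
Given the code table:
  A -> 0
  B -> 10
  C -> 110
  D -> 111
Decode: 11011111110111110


Decoding:
110 -> C
111 -> D
111 -> D
10 -> B
111 -> D
110 -> C


Result: CDDBDC


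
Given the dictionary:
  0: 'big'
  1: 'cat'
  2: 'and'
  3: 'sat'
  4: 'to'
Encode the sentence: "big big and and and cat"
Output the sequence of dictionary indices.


Look up each word in the dictionary:
  'big' -> 0
  'big' -> 0
  'and' -> 2
  'and' -> 2
  'and' -> 2
  'cat' -> 1

Encoded: [0, 0, 2, 2, 2, 1]


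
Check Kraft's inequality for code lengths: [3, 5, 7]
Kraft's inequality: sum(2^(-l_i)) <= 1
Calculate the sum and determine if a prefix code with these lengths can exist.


Sum = 2^(-3) + 2^(-5) + 2^(-7)
    = 0.125 + 0.03125 + 0.0078125
    = 21/128 = 0.1640625
Since 0.1640625 <= 1, Kraft's inequality IS satisfied.
A prefix code with these lengths CAN exist.

Kraft sum = 0.1640625. Satisfied.


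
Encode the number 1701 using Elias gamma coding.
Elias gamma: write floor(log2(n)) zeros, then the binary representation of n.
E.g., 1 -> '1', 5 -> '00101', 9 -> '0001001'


num_bits = floor(log2(1701)) + 1 = 11
leading_zeros = num_bits - 1 = 10
binary(1701) = 11010100101

Elias gamma(1701) = '0000000000' + '11010100101' = 000000000011010100101 (21 bits)


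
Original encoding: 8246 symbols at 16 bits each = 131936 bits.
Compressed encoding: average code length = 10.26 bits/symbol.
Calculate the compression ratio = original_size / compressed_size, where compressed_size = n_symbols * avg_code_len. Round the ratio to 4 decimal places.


original_size = n_symbols * orig_bits = 8246 * 16 = 131936 bits
compressed_size = n_symbols * avg_code_len = 8246 * 10.26 = 84603.96 bits
ratio = original_size / compressed_size = 131936 / 84603.96 = 1.5595

Compression ratio = 1.5595


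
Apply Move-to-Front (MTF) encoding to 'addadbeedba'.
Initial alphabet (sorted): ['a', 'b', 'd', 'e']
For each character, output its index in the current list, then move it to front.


MTF encoding:
'a': index 0 in ['a', 'b', 'd', 'e'] -> ['a', 'b', 'd', 'e']
'd': index 2 in ['a', 'b', 'd', 'e'] -> ['d', 'a', 'b', 'e']
'd': index 0 in ['d', 'a', 'b', 'e'] -> ['d', 'a', 'b', 'e']
'a': index 1 in ['d', 'a', 'b', 'e'] -> ['a', 'd', 'b', 'e']
'd': index 1 in ['a', 'd', 'b', 'e'] -> ['d', 'a', 'b', 'e']
'b': index 2 in ['d', 'a', 'b', 'e'] -> ['b', 'd', 'a', 'e']
'e': index 3 in ['b', 'd', 'a', 'e'] -> ['e', 'b', 'd', 'a']
'e': index 0 in ['e', 'b', 'd', 'a'] -> ['e', 'b', 'd', 'a']
'd': index 2 in ['e', 'b', 'd', 'a'] -> ['d', 'e', 'b', 'a']
'b': index 2 in ['d', 'e', 'b', 'a'] -> ['b', 'd', 'e', 'a']
'a': index 3 in ['b', 'd', 'e', 'a'] -> ['a', 'b', 'd', 'e']


Output: [0, 2, 0, 1, 1, 2, 3, 0, 2, 2, 3]


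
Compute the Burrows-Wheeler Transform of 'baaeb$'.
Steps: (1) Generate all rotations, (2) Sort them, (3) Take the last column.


Rotations (sorted):
  0: $baaeb -> last char: b
  1: aaeb$b -> last char: b
  2: aeb$ba -> last char: a
  3: b$baae -> last char: e
  4: baaeb$ -> last char: $
  5: eb$baa -> last char: a


BWT = bbae$a


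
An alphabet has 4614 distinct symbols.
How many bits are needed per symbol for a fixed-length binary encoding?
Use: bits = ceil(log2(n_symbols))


log2(4614) = 12.1718
Bracket: 2^12 = 4096 < 4614 <= 2^13 = 8192
So ceil(log2(4614)) = 13

bits = ceil(log2(4614)) = ceil(12.1718) = 13 bits


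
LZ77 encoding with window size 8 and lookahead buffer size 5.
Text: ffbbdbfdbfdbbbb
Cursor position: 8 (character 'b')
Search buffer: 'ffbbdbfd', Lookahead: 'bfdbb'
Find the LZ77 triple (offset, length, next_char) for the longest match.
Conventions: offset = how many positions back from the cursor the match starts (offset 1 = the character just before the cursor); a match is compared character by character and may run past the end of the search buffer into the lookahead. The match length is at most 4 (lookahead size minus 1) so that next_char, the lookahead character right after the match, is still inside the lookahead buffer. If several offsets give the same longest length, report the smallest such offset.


Try each offset into the search buffer:
  offset=1 (pos 7, char 'd'): match length 0
  offset=2 (pos 6, char 'f'): match length 0
  offset=3 (pos 5, char 'b'): match length 4
  offset=4 (pos 4, char 'd'): match length 0
  offset=5 (pos 3, char 'b'): match length 1
  offset=6 (pos 2, char 'b'): match length 1
  offset=7 (pos 1, char 'f'): match length 0
  offset=8 (pos 0, char 'f'): match length 0
Longest match has length 4 at offset 3.
next_char = character at position 8 + 4 = 12 -> 'b'

Best match: offset=3, length=4 (matching 'bfdb' starting at position 5)
LZ77 triple: (3, 4, 'b')


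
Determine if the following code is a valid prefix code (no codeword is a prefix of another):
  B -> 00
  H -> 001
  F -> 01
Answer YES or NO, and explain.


Checking each pair (does one codeword prefix another?):
  B='00' vs H='001': prefix -- VIOLATION

NO -- this is NOT a valid prefix code. B (00) is a prefix of H (001).


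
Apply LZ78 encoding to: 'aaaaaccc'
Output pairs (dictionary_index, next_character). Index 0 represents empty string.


LZ78 encoding steps:
Dictionary: {0: ''}
Step 1: w='' (idx 0), next='a' -> output (0, 'a'), add 'a' as idx 1
Step 2: w='a' (idx 1), next='a' -> output (1, 'a'), add 'aa' as idx 2
Step 3: w='aa' (idx 2), next='c' -> output (2, 'c'), add 'aac' as idx 3
Step 4: w='' (idx 0), next='c' -> output (0, 'c'), add 'c' as idx 4
Step 5: w='c' (idx 4), end of input -> output (4, '')


Encoded: [(0, 'a'), (1, 'a'), (2, 'c'), (0, 'c'), (4, '')]


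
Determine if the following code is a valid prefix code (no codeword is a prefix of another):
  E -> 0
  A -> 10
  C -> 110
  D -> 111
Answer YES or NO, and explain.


Checking each pair (does one codeword prefix another?):
  E='0' vs A='10': no prefix
  E='0' vs C='110': no prefix
  E='0' vs D='111': no prefix
  A='10' vs E='0': no prefix
  A='10' vs C='110': no prefix
  A='10' vs D='111': no prefix
  C='110' vs E='0': no prefix
  C='110' vs A='10': no prefix
  C='110' vs D='111': no prefix
  D='111' vs E='0': no prefix
  D='111' vs A='10': no prefix
  D='111' vs C='110': no prefix
No violation found over all pairs.

YES -- this is a valid prefix code. No codeword is a prefix of any other codeword.


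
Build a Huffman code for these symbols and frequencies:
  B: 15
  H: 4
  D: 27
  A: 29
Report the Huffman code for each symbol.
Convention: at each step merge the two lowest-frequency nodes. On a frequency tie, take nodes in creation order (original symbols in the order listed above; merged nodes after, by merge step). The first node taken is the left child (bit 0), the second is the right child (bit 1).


Huffman tree construction:
Step 1: Merge H(4) + B(15) = 19
Step 2: Merge (H+B)(19) + D(27) = 46
Step 3: Merge A(29) + ((H+B)+D)(46) = 75
Read each symbol's code off the tree from the root (left child = 0, right child = 1).

Codes:
  B: 101 (length 3)
  H: 100 (length 3)
  D: 11 (length 2)
  A: 0 (length 1)
Average code length: 140/75 = 1.8667 bits/symbol


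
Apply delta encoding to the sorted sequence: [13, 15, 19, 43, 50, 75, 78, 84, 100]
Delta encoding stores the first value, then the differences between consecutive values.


First value: 13
Deltas:
  15 - 13 = 2
  19 - 15 = 4
  43 - 19 = 24
  50 - 43 = 7
  75 - 50 = 25
  78 - 75 = 3
  84 - 78 = 6
  100 - 84 = 16


Delta encoded: [13, 2, 4, 24, 7, 25, 3, 6, 16]


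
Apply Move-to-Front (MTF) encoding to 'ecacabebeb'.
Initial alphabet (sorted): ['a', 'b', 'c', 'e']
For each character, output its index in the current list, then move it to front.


MTF encoding:
'e': index 3 in ['a', 'b', 'c', 'e'] -> ['e', 'a', 'b', 'c']
'c': index 3 in ['e', 'a', 'b', 'c'] -> ['c', 'e', 'a', 'b']
'a': index 2 in ['c', 'e', 'a', 'b'] -> ['a', 'c', 'e', 'b']
'c': index 1 in ['a', 'c', 'e', 'b'] -> ['c', 'a', 'e', 'b']
'a': index 1 in ['c', 'a', 'e', 'b'] -> ['a', 'c', 'e', 'b']
'b': index 3 in ['a', 'c', 'e', 'b'] -> ['b', 'a', 'c', 'e']
'e': index 3 in ['b', 'a', 'c', 'e'] -> ['e', 'b', 'a', 'c']
'b': index 1 in ['e', 'b', 'a', 'c'] -> ['b', 'e', 'a', 'c']
'e': index 1 in ['b', 'e', 'a', 'c'] -> ['e', 'b', 'a', 'c']
'b': index 1 in ['e', 'b', 'a', 'c'] -> ['b', 'e', 'a', 'c']


Output: [3, 3, 2, 1, 1, 3, 3, 1, 1, 1]


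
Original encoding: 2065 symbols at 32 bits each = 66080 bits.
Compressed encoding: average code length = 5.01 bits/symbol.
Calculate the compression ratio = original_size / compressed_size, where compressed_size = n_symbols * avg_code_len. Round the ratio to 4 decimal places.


original_size = n_symbols * orig_bits = 2065 * 32 = 66080 bits
compressed_size = n_symbols * avg_code_len = 2065 * 5.01 = 10345.65 bits
ratio = original_size / compressed_size = 66080 / 10345.65 = 6.3872

Compression ratio = 6.3872


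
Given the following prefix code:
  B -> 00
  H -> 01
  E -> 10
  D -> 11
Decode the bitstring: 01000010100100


Decoding step by step:
Bits 01 -> H
Bits 00 -> B
Bits 00 -> B
Bits 10 -> E
Bits 10 -> E
Bits 01 -> H
Bits 00 -> B


Decoded message: HBBEEHB


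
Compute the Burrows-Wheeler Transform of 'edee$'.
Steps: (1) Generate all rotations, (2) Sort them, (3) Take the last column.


Rotations (sorted):
  0: $edee -> last char: e
  1: dee$e -> last char: e
  2: e$ede -> last char: e
  3: edee$ -> last char: $
  4: ee$ed -> last char: d


BWT = eee$d


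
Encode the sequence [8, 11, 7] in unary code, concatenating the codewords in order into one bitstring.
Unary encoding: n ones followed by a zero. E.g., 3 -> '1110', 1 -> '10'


Encode each number as n ones followed by a terminating 0:
  8 -> 111111110 (9 bits)
  11 -> 111111111110 (12 bits)
  7 -> 11111110 (8 bits)
Total length = 9 + 12 + 8 = 29 bits.

Unary([8, 11, 7]) = 11111111011111111111011111110 (29 bits)


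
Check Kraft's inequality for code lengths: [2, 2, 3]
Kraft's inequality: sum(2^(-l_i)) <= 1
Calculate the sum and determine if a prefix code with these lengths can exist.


Sum = 2^(-2) + 2^(-2) + 2^(-3)
    = 0.25 + 0.25 + 0.125
    = 5/8 = 0.625
Since 0.625 <= 1, Kraft's inequality IS satisfied.
A prefix code with these lengths CAN exist.

Kraft sum = 0.625. Satisfied.


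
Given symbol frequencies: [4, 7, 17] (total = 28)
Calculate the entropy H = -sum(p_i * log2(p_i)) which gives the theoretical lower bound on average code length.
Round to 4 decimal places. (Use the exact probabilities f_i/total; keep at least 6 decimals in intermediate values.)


Per-symbol terms -p_i * log2(p_i) with p_i = f_i/28:
  p = 4/28 = 0.142857: log2(p) = -2.807355, -p*log2(p) = 0.401051
  p = 7/28 = 0.250000: log2(p) = -2.000000, -p*log2(p) = 0.500000
  p = 17/28 = 0.607143: log2(p) = -0.719892, -p*log2(p) = 0.437077
H = 0.401051 + 0.500000 + 0.437077 = 1.338128

H = 1.3381 bits/symbol


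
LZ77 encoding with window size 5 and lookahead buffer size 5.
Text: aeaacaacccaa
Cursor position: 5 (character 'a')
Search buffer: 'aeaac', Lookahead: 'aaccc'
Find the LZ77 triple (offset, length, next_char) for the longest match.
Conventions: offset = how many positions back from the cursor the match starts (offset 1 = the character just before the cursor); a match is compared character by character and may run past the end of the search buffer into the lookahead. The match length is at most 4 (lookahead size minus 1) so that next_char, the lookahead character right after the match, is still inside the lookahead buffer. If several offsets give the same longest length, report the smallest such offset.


Try each offset into the search buffer:
  offset=1 (pos 4, char 'c'): match length 0
  offset=2 (pos 3, char 'a'): match length 1
  offset=3 (pos 2, char 'a'): match length 3
  offset=4 (pos 1, char 'e'): match length 0
  offset=5 (pos 0, char 'a'): match length 1
Longest match has length 3 at offset 3.
next_char = character at position 5 + 3 = 8 -> 'c'

Best match: offset=3, length=3 (matching 'aac' starting at position 2)
LZ77 triple: (3, 3, 'c')


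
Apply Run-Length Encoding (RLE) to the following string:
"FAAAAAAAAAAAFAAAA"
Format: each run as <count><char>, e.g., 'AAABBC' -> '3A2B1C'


Scanning runs left to right:
  i=0: run of 'F' x 1 -> '1F'
  i=1: run of 'A' x 11 -> '11A'
  i=12: run of 'F' x 1 -> '1F'
  i=13: run of 'A' x 4 -> '4A'

RLE = 1F11A1F4A


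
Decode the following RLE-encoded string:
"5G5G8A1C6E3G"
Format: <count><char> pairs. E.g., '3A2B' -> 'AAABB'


Expanding each <count><char> pair:
  5G -> 'GGGGG'
  5G -> 'GGGGG'
  8A -> 'AAAAAAAA'
  1C -> 'C'
  6E -> 'EEEEEE'
  3G -> 'GGG'

Decoded = GGGGGGGGGGAAAAAAAACEEEEEEGGG


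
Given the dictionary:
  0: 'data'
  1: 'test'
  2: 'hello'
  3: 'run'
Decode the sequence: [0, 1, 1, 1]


Look up each index in the dictionary:
  0 -> 'data'
  1 -> 'test'
  1 -> 'test'
  1 -> 'test'

Decoded: "data test test test"


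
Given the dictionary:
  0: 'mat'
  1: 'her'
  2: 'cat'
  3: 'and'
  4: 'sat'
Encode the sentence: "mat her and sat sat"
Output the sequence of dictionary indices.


Look up each word in the dictionary:
  'mat' -> 0
  'her' -> 1
  'and' -> 3
  'sat' -> 4
  'sat' -> 4

Encoded: [0, 1, 3, 4, 4]


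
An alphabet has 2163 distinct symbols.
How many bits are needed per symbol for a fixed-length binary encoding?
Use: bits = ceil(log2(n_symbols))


log2(2163) = 11.0788
Bracket: 2^11 = 2048 < 2163 <= 2^12 = 4096
So ceil(log2(2163)) = 12

bits = ceil(log2(2163)) = ceil(11.0788) = 12 bits


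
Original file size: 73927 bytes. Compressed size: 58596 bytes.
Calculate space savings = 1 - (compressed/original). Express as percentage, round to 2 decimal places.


ratio = compressed/original = 58596/73927 = 0.79262
savings = 1 - ratio = 1 - 0.79262 = 0.20738
as a percentage: 0.20738 * 100 = 20.74%

Space savings = 1 - 58596/73927 = 20.74%


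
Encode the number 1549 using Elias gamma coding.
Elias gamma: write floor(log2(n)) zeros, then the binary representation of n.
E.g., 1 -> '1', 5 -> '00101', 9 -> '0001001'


num_bits = floor(log2(1549)) + 1 = 11
leading_zeros = num_bits - 1 = 10
binary(1549) = 11000001101

Elias gamma(1549) = '0000000000' + '11000001101' = 000000000011000001101 (21 bits)


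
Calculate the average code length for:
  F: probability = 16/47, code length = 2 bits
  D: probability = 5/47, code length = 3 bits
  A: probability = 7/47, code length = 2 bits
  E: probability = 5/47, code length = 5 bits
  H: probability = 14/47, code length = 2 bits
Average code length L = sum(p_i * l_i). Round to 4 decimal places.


Weighted contributions p_i * l_i:
  F: (16/47) * 2 = 32/47
  D: (5/47) * 3 = 15/47
  A: (7/47) * 2 = 14/47
  E: (5/47) * 5 = 25/47
  H: (14/47) * 2 = 28/47
Sum = (32 + 15 + 14 + 25 + 28)/47 = 114/47

L = 114/47 = 2.4255 bits/symbol


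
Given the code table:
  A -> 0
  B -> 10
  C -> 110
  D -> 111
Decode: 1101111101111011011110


Decoding:
110 -> C
111 -> D
110 -> C
111 -> D
10 -> B
110 -> C
111 -> D
10 -> B


Result: CDCDBCDB


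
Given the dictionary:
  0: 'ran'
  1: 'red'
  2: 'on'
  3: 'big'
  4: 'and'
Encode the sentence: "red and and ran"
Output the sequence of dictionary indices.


Look up each word in the dictionary:
  'red' -> 1
  'and' -> 4
  'and' -> 4
  'ran' -> 0

Encoded: [1, 4, 4, 0]


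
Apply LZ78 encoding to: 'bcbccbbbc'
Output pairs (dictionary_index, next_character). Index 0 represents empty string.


LZ78 encoding steps:
Dictionary: {0: ''}
Step 1: w='' (idx 0), next='b' -> output (0, 'b'), add 'b' as idx 1
Step 2: w='' (idx 0), next='c' -> output (0, 'c'), add 'c' as idx 2
Step 3: w='b' (idx 1), next='c' -> output (1, 'c'), add 'bc' as idx 3
Step 4: w='c' (idx 2), next='b' -> output (2, 'b'), add 'cb' as idx 4
Step 5: w='b' (idx 1), next='b' -> output (1, 'b'), add 'bb' as idx 5
Step 6: w='c' (idx 2), end of input -> output (2, '')


Encoded: [(0, 'b'), (0, 'c'), (1, 'c'), (2, 'b'), (1, 'b'), (2, '')]


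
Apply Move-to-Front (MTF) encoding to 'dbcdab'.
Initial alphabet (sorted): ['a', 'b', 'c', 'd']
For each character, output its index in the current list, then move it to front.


MTF encoding:
'd': index 3 in ['a', 'b', 'c', 'd'] -> ['d', 'a', 'b', 'c']
'b': index 2 in ['d', 'a', 'b', 'c'] -> ['b', 'd', 'a', 'c']
'c': index 3 in ['b', 'd', 'a', 'c'] -> ['c', 'b', 'd', 'a']
'd': index 2 in ['c', 'b', 'd', 'a'] -> ['d', 'c', 'b', 'a']
'a': index 3 in ['d', 'c', 'b', 'a'] -> ['a', 'd', 'c', 'b']
'b': index 3 in ['a', 'd', 'c', 'b'] -> ['b', 'a', 'd', 'c']


Output: [3, 2, 3, 2, 3, 3]


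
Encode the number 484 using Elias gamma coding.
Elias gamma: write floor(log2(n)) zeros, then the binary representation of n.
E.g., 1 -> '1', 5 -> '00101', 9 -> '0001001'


num_bits = floor(log2(484)) + 1 = 9
leading_zeros = num_bits - 1 = 8
binary(484) = 111100100

Elias gamma(484) = '00000000' + '111100100' = 00000000111100100 (17 bits)
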